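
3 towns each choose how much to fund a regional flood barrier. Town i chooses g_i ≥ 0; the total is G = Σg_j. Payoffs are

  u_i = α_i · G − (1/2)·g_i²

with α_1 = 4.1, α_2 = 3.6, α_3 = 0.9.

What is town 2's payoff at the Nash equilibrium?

Town i's FOC: ∂u_i/∂g_i = α_i − g_i = 0, so g_i* = α_i.
NE contributions = (4.1, 3.6, 0.9); G = 8.6.
u_2 = α_2·G − ½·(g_2)² = 3.6·8.6 − ½·3.6² = 24.48.

24.48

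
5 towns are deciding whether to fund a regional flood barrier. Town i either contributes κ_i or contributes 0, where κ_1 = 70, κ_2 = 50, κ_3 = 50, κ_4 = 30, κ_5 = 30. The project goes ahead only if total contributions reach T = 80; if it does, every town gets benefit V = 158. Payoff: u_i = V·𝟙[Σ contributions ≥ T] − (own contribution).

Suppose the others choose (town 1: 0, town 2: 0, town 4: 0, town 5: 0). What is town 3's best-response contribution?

Others' total = 0. Even contributing 50 gives 50 < 80: no benefit either way.
Best response: 0.

0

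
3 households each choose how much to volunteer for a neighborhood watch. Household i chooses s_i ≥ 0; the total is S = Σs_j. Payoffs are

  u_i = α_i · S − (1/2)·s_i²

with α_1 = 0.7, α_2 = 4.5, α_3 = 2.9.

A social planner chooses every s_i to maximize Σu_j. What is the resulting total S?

Planner FOC: ∂(Σu_j)/∂s_i = (Σα_j) − s_i = 0, so s_i^SO = Σα_j = 8.1 for every i; S^SO = 24.3.

24.3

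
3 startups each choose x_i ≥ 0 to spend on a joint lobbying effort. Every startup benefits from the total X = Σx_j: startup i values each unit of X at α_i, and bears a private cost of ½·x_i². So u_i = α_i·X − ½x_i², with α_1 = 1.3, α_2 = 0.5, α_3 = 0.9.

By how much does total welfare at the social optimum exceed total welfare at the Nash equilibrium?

5.02

Startup i's FOC: ∂u_i/∂x_i = α_i − x_i = 0, so x_i* = α_i.
NE contributions = (1.3, 0.5, 0.9); X = 2.7.
W^NE = (Σα)·X − ½Σα_i² = 2.7² − ½·2.75 = 5.915.
Planner sets x_i = Σα_j = 2.7 for every i, so X^SO = 3·2.7 = 8.1.
W^SO = (Σα)·X^SO − ½·3·(Σα)² = (3/2)·2.7² = 10.935.
Deadweight loss = W^SO − W^NE = 5.02.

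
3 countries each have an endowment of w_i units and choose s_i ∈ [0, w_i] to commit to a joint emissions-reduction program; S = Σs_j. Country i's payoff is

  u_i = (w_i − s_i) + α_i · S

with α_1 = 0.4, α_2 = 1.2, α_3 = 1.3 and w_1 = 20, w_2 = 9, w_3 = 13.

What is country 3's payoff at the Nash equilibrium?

∂u_i/∂s_i = α_i − 1, so country i contributes w_i if α_i > 1, else 0.
α_i > 1 for i ∈ {2, 3}; NE contributions (0, 9, 13), S = 22.
u_3 = (13 − 13) + 1.3·22 = 28.6.

28.6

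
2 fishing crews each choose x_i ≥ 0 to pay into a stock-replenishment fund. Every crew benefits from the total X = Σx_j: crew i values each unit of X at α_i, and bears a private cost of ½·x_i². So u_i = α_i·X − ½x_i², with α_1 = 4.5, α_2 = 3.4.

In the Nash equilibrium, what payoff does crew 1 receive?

25.425

Crew i's FOC: ∂u_i/∂x_i = α_i − x_i = 0, so x_i* = α_i.
NE contributions = (4.5, 3.4); X = 7.9.
u_1 = α_1·X − ½·(x_1)² = 4.5·7.9 − ½·4.5² = 25.425.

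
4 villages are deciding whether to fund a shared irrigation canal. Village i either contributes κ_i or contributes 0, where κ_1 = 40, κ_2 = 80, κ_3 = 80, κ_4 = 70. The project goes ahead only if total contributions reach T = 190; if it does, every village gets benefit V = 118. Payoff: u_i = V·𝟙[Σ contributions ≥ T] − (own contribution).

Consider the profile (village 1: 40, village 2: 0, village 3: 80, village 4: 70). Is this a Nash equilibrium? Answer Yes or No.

Yes

Total = 190 ≥ 190: provided.
Village 1 (pledges 40, payoff 78): dropping to 0 → total 150, payoff 0. No gain.
Village 2 (pledges 0, payoff 118): pledging 80 → total 270, payoff 38. No gain.
Village 3 (pledges 80, payoff 38): dropping to 0 → total 110, payoff 0. No gain.
Village 4 (pledges 70, payoff 48): dropping to 0 → total 120, payoff 0. No gain.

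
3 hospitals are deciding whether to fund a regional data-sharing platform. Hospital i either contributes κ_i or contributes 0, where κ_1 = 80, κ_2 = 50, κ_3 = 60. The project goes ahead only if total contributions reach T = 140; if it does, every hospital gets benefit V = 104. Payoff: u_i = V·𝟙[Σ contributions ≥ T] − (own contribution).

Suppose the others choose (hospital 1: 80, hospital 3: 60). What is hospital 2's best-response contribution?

0

Others' total = 140 ≥ 140; contributing adds cost 50 for no extra benefit.
Best response: 0.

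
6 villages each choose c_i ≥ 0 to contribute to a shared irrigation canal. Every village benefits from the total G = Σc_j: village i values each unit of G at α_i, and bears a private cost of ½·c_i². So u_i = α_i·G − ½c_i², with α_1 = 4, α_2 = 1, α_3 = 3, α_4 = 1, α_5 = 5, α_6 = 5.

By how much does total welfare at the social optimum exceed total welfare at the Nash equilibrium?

760.5

Village i's FOC: ∂u_i/∂c_i = α_i − c_i = 0, so c_i* = α_i.
NE contributions = (4, 1, 3, 1, 5, 5); G = 19.
W^NE = (Σα)·G − ½Σα_i² = 19² − ½·77 = 322.5.
Planner sets c_i = Σα_j = 19 for every i, so G^SO = 6·19 = 114.
W^SO = (Σα)·G^SO − ½·6·(Σα)² = (6/2)·19² = 1083.
Deadweight loss = W^SO − W^NE = 760.5.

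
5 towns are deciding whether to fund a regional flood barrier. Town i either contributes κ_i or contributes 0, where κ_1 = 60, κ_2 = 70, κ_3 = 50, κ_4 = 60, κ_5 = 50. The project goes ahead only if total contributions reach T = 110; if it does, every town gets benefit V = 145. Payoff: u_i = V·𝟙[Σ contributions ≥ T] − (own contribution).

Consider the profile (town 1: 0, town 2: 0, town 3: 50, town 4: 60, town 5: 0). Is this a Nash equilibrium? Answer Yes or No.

Total = 110 ≥ 110: provided.
Town 1 (pledges 0, payoff 145): pledging 60 → total 170, payoff 85. No gain.
Town 2 (pledges 0, payoff 145): pledging 70 → total 180, payoff 75. No gain.
Town 3 (pledges 50, payoff 95): dropping to 0 → total 60, payoff 0. No gain.
Town 4 (pledges 60, payoff 85): dropping to 0 → total 50, payoff 0. No gain.
Town 5 (pledges 0, payoff 145): pledging 50 → total 160, payoff 95. No gain.

Yes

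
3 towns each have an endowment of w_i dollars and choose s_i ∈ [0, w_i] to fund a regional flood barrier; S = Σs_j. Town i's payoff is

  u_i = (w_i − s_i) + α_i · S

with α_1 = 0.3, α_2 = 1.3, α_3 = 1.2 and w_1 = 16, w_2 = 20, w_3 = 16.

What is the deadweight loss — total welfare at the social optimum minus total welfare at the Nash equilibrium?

28.8

∂u_i/∂s_i = α_i − 1, so town i contributes w_i if α_i > 1, else 0.
α_i > 1 for i ∈ {2, 3}; NE contributions (0, 20, 16), S = 36.
W^NE = Σw_i − S^NE + (Σα_i)·S^NE = 52 + 1.8·36 = 116.8.
Planner: ∂(Σu_j)/∂s_i = Σα_j − 1 = 1.8 > 0, so everyone contributes w_i; S^SO = 52, W^SO = 52 + 1.8·52 = 145.6.
Deadweight loss = 28.8.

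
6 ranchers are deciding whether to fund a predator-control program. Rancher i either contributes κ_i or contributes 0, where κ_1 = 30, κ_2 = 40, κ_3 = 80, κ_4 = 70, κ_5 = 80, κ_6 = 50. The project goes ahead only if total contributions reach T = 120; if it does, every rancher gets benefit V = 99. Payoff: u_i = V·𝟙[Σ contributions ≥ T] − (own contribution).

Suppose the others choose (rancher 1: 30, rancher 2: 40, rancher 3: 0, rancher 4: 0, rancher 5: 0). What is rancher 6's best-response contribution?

50

Others' total = 70. Contributing 50 brings total to 120 ≥ 120: gain V − κ_6 = 49.
Best response: 50.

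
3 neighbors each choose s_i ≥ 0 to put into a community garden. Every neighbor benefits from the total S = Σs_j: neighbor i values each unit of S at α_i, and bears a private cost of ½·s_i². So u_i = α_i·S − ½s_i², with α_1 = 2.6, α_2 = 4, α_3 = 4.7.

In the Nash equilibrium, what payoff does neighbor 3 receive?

Neighbor i's FOC: ∂u_i/∂s_i = α_i − s_i = 0, so s_i* = α_i.
NE contributions = (2.6, 4, 4.7); S = 11.3.
u_3 = α_3·S − ½·(s_3)² = 4.7·11.3 − ½·4.7² = 42.065.

42.065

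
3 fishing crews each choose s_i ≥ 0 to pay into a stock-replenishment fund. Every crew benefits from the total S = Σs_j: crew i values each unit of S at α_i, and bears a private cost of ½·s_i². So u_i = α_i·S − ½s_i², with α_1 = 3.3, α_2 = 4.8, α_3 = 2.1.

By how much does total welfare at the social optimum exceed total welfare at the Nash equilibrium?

Crew i's FOC: ∂u_i/∂s_i = α_i − s_i = 0, so s_i* = α_i.
NE contributions = (3.3, 4.8, 2.1); S = 10.2.
W^NE = (Σα)·S − ½Σα_i² = 10.2² − ½·38.34 = 84.87.
Planner sets s_i = Σα_j = 10.2 for every i, so S^SO = 3·10.2 = 30.6.
W^SO = (Σα)·S^SO − ½·3·(Σα)² = (3/2)·10.2² = 156.06.
Deadweight loss = W^SO − W^NE = 71.19.

71.19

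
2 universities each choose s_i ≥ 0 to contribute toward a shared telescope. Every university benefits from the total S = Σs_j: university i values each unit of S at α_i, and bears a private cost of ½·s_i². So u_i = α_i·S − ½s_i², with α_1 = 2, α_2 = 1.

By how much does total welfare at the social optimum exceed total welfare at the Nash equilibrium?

2.5

University i's FOC: ∂u_i/∂s_i = α_i − s_i = 0, so s_i* = α_i.
NE contributions = (2, 1); S = 3.
W^NE = (Σα)·S − ½Σα_i² = 3² − ½·5 = 6.5.
Planner sets s_i = Σα_j = 3 for every i, so S^SO = 2·3 = 6.
W^SO = (Σα)·S^SO − ½·2·(Σα)² = (2/2)·3² = 9.
Deadweight loss = W^SO − W^NE = 2.5.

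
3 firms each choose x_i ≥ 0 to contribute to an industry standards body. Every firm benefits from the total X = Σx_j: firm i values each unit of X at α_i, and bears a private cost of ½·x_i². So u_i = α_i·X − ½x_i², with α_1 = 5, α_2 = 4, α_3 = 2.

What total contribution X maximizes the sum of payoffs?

33

Planner FOC: ∂(Σu_j)/∂x_i = (Σα_j) − x_i = 0, so x_i^SO = Σα_j = 11 for every i; X^SO = 33.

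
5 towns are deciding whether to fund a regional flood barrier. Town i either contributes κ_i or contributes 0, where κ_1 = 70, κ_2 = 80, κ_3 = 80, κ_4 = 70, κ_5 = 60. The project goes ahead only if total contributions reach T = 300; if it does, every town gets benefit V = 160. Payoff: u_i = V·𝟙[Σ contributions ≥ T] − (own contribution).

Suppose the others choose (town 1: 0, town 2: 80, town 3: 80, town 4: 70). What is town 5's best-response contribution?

0

Others' total = 230. Even contributing 60 gives 290 < 300: no benefit either way.
Best response: 0.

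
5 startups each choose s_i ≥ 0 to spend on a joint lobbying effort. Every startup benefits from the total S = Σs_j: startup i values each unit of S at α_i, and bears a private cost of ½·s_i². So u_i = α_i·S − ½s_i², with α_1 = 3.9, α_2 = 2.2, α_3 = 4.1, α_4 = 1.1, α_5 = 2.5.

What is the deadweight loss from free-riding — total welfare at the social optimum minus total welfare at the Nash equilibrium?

Startup i's FOC: ∂u_i/∂s_i = α_i − s_i = 0, so s_i* = α_i.
NE contributions = (3.9, 2.2, 4.1, 1.1, 2.5); S = 13.8.
W^NE = (Σα)·S − ½Σα_i² = 13.8² − ½·44.32 = 168.28.
Planner sets s_i = Σα_j = 13.8 for every i, so S^SO = 5·13.8 = 69.
W^SO = (Σα)·S^SO − ½·5·(Σα)² = (5/2)·13.8² = 476.1.
Deadweight loss = W^SO − W^NE = 307.82.

307.82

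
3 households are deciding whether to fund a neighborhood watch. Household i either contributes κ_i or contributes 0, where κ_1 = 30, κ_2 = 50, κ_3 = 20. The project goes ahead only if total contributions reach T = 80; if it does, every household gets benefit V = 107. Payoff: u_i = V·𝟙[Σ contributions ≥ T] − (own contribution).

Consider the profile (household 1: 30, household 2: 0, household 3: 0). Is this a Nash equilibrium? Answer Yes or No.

Total = 30 < 80: not provided.
Household 1 (pledges 30, payoff -30): dropping to 0 → total 0, payoff 0. Profitable deviation.

No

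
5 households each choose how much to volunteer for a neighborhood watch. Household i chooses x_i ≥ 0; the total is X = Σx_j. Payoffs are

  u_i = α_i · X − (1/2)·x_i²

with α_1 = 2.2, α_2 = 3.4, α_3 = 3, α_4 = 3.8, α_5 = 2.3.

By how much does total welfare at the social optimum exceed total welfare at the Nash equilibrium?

Household i's FOC: ∂u_i/∂x_i = α_i − x_i = 0, so x_i* = α_i.
NE contributions = (2.2, 3.4, 3, 3.8, 2.3); X = 14.7.
W^NE = (Σα)·X − ½Σα_i² = 14.7² − ½·45.13 = 193.525.
Planner sets x_i = Σα_j = 14.7 for every i, so X^SO = 5·14.7 = 73.5.
W^SO = (Σα)·X^SO − ½·5·(Σα)² = (5/2)·14.7² = 540.225.
Deadweight loss = W^SO − W^NE = 346.7.

346.7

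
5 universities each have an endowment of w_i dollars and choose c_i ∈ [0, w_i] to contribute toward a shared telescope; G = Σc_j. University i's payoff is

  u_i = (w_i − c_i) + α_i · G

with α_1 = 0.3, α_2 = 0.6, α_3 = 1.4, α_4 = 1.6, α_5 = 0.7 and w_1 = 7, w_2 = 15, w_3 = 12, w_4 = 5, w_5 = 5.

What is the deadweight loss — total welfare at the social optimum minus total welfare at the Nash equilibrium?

97.2

∂u_i/∂c_i = α_i − 1, so university i contributes w_i if α_i > 1, else 0.
α_i > 1 for i ∈ {3, 4}; NE contributions (0, 0, 12, 5, 0), G = 17.
W^NE = Σw_i − G^NE + (Σα_i)·G^NE = 44 + 3.6·17 = 105.2.
Planner: ∂(Σu_j)/∂c_i = Σα_j − 1 = 3.6 > 0, so everyone contributes w_i; G^SO = 44, W^SO = 44 + 3.6·44 = 202.4.
Deadweight loss = 97.2.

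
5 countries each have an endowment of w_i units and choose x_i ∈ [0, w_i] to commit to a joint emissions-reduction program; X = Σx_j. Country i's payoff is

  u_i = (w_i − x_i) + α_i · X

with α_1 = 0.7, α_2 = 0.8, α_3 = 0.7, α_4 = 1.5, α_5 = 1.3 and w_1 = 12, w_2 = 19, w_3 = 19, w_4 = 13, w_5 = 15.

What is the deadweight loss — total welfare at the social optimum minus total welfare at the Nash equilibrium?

200

∂u_i/∂x_i = α_i − 1, so country i contributes w_i if α_i > 1, else 0.
α_i > 1 for i ∈ {4, 5}; NE contributions (0, 0, 0, 13, 15), X = 28.
W^NE = Σw_i − X^NE + (Σα_i)·X^NE = 78 + 4·28 = 190.
Planner: ∂(Σu_j)/∂x_i = Σα_j − 1 = 4 > 0, so everyone contributes w_i; X^SO = 78, W^SO = 78 + 4·78 = 390.
Deadweight loss = 200.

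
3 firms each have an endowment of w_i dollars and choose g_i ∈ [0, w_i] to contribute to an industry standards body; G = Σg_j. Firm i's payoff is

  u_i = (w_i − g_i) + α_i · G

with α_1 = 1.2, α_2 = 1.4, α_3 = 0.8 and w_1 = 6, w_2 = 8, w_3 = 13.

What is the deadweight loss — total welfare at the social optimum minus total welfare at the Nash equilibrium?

∂u_i/∂g_i = α_i − 1, so firm i contributes w_i if α_i > 1, else 0.
α_i > 1 for i ∈ {1, 2}; NE contributions (6, 8, 0), G = 14.
W^NE = Σw_i − G^NE + (Σα_i)·G^NE = 27 + 2.4·14 = 60.6.
Planner: ∂(Σu_j)/∂g_i = Σα_j − 1 = 2.4 > 0, so everyone contributes w_i; G^SO = 27, W^SO = 27 + 2.4·27 = 91.8.
Deadweight loss = 31.2.

31.2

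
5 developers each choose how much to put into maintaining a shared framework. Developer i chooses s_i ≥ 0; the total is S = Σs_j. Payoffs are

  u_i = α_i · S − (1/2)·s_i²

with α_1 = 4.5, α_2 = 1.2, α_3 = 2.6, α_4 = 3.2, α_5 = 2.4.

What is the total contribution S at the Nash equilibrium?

Developer i's FOC: ∂u_i/∂s_i = α_i − s_i = 0, so s_i* = α_i.
NE contributions = (4.5, 1.2, 2.6, 3.2, 2.4); S = 13.9.

13.9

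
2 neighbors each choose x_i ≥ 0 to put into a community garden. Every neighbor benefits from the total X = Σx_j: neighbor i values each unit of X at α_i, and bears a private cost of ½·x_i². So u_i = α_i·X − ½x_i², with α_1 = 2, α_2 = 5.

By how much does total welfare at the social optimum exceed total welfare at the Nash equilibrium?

14.5

Neighbor i's FOC: ∂u_i/∂x_i = α_i − x_i = 0, so x_i* = α_i.
NE contributions = (2, 5); X = 7.
W^NE = (Σα)·X − ½Σα_i² = 7² − ½·29 = 34.5.
Planner sets x_i = Σα_j = 7 for every i, so X^SO = 2·7 = 14.
W^SO = (Σα)·X^SO − ½·2·(Σα)² = (2/2)·7² = 49.
Deadweight loss = W^SO − W^NE = 14.5.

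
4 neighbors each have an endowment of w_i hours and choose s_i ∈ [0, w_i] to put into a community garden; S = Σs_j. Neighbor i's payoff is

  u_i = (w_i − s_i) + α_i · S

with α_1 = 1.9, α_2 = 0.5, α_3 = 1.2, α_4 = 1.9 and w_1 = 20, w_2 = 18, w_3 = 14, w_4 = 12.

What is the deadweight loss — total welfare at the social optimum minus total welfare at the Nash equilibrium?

∂u_i/∂s_i = α_i − 1, so neighbor i contributes w_i if α_i > 1, else 0.
α_i > 1 for i ∈ {1, 3, 4}; NE contributions (20, 0, 14, 12), S = 46.
W^NE = Σw_i − S^NE + (Σα_i)·S^NE = 64 + 4.5·46 = 271.
Planner: ∂(Σu_j)/∂s_i = Σα_j − 1 = 4.5 > 0, so everyone contributes w_i; S^SO = 64, W^SO = 64 + 4.5·64 = 352.
Deadweight loss = 81.

81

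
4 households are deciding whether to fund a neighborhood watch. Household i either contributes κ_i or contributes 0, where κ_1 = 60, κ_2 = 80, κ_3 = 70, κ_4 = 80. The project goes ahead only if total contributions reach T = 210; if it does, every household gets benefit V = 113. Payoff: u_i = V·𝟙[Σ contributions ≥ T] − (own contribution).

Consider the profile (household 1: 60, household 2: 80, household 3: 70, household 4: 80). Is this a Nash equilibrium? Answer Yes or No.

Total = 290 ≥ 210: provided.
Household 1 (pledges 60, payoff 53): dropping to 0 → total 230, payoff 113. Profitable deviation.

No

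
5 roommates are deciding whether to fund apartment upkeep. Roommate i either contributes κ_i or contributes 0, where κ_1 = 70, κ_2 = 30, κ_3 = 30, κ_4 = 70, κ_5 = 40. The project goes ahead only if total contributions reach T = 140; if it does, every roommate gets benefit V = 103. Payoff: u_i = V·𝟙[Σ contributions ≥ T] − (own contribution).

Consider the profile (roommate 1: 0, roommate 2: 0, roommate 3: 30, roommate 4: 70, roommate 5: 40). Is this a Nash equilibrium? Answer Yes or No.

Yes

Total = 140 ≥ 140: provided.
Roommate 1 (pledges 0, payoff 103): pledging 70 → total 210, payoff 33. No gain.
Roommate 2 (pledges 0, payoff 103): pledging 30 → total 170, payoff 73. No gain.
Roommate 3 (pledges 30, payoff 73): dropping to 0 → total 110, payoff 0. No gain.
Roommate 4 (pledges 70, payoff 33): dropping to 0 → total 70, payoff 0. No gain.
Roommate 5 (pledges 40, payoff 63): dropping to 0 → total 100, payoff 0. No gain.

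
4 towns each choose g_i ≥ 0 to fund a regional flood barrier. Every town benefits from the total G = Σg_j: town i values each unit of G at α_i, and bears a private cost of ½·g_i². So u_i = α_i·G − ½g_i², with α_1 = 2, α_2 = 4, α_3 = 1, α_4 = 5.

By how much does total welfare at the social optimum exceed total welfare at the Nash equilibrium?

Town i's FOC: ∂u_i/∂g_i = α_i − g_i = 0, so g_i* = α_i.
NE contributions = (2, 4, 1, 5); G = 12.
W^NE = (Σα)·G − ½Σα_i² = 12² − ½·46 = 121.
Planner sets g_i = Σα_j = 12 for every i, so G^SO = 4·12 = 48.
W^SO = (Σα)·G^SO − ½·4·(Σα)² = (4/2)·12² = 288.
Deadweight loss = W^SO − W^NE = 167.

167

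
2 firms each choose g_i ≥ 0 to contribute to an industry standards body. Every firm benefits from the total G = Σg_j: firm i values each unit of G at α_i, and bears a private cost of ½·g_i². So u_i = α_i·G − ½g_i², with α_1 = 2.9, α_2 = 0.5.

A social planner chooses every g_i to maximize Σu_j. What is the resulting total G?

6.8

Planner FOC: ∂(Σu_j)/∂g_i = (Σα_j) − g_i = 0, so g_i^SO = Σα_j = 3.4 for every i; G^SO = 6.8.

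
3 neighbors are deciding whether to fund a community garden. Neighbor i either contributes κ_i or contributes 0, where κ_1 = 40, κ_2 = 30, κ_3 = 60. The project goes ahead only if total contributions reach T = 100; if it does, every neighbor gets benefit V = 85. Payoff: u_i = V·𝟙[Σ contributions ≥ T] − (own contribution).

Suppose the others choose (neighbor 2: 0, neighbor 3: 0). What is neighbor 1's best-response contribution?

Others' total = 0. Even contributing 40 gives 40 < 100: no benefit either way.
Best response: 0.

0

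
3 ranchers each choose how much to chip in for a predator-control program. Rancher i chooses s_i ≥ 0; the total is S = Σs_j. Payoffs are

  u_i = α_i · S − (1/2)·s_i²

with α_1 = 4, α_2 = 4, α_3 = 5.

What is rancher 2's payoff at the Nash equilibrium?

44

Rancher i's FOC: ∂u_i/∂s_i = α_i − s_i = 0, so s_i* = α_i.
NE contributions = (4, 4, 5); S = 13.
u_2 = α_2·S − ½·(s_2)² = 4·13 − ½·4² = 44.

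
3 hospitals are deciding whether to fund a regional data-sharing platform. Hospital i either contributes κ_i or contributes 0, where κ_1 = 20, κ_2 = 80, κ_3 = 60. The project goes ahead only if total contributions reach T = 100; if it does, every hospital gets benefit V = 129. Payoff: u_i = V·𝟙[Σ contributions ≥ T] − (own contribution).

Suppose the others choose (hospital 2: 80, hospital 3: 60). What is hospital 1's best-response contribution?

0

Others' total = 140 ≥ 100; contributing adds cost 20 for no extra benefit.
Best response: 0.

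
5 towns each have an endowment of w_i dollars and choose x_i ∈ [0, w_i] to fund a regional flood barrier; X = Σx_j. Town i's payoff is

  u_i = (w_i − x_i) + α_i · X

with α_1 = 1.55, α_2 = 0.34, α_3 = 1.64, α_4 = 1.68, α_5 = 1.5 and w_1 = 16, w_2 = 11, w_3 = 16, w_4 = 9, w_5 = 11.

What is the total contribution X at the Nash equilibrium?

∂u_i/∂x_i = α_i − 1, so town i contributes w_i if α_i > 1, else 0.
α_i > 1 for i ∈ {1, 3, 4, 5}; NE contributions (16, 0, 16, 9, 11), X = 52.

52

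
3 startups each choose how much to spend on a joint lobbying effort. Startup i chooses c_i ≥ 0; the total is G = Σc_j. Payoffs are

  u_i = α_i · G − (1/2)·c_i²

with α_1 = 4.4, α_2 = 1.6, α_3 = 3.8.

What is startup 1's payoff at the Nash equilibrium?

Startup i's FOC: ∂u_i/∂c_i = α_i − c_i = 0, so c_i* = α_i.
NE contributions = (4.4, 1.6, 3.8); G = 9.8.
u_1 = α_1·G − ½·(c_1)² = 4.4·9.8 − ½·4.4² = 33.44.

33.44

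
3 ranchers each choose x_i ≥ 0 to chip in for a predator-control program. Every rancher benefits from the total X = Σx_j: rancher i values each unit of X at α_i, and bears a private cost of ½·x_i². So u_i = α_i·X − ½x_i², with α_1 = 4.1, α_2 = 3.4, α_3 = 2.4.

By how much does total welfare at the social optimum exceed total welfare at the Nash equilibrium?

66.07

Rancher i's FOC: ∂u_i/∂x_i = α_i − x_i = 0, so x_i* = α_i.
NE contributions = (4.1, 3.4, 2.4); X = 9.9.
W^NE = (Σα)·X − ½Σα_i² = 9.9² − ½·34.13 = 80.945.
Planner sets x_i = Σα_j = 9.9 for every i, so X^SO = 3·9.9 = 29.7.
W^SO = (Σα)·X^SO − ½·3·(Σα)² = (3/2)·9.9² = 147.015.
Deadweight loss = W^SO − W^NE = 66.07.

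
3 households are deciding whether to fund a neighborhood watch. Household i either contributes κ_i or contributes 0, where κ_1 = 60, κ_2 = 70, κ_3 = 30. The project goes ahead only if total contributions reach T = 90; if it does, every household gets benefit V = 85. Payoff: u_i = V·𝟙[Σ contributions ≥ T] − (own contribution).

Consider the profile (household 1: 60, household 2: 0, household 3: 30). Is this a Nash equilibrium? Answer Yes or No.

Yes

Total = 90 ≥ 90: provided.
Household 1 (pledges 60, payoff 25): dropping to 0 → total 30, payoff 0. No gain.
Household 2 (pledges 0, payoff 85): pledging 70 → total 160, payoff 15. No gain.
Household 3 (pledges 30, payoff 55): dropping to 0 → total 60, payoff 0. No gain.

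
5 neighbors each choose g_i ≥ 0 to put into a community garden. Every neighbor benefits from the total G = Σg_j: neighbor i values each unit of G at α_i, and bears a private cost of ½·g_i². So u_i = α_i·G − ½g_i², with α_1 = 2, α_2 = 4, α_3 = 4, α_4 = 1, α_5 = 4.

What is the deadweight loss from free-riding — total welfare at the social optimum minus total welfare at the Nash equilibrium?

Neighbor i's FOC: ∂u_i/∂g_i = α_i − g_i = 0, so g_i* = α_i.
NE contributions = (2, 4, 4, 1, 4); G = 15.
W^NE = (Σα)·G − ½Σα_i² = 15² − ½·53 = 198.5.
Planner sets g_i = Σα_j = 15 for every i, so G^SO = 5·15 = 75.
W^SO = (Σα)·G^SO − ½·5·(Σα)² = (5/2)·15² = 562.5.
Deadweight loss = W^SO − W^NE = 364.

364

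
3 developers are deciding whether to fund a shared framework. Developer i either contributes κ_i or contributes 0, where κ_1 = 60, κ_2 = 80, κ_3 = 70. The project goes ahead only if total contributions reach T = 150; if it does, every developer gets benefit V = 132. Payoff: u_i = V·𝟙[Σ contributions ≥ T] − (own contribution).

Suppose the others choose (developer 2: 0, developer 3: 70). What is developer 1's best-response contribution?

Others' total = 70. Even contributing 60 gives 130 < 150: no benefit either way.
Best response: 0.

0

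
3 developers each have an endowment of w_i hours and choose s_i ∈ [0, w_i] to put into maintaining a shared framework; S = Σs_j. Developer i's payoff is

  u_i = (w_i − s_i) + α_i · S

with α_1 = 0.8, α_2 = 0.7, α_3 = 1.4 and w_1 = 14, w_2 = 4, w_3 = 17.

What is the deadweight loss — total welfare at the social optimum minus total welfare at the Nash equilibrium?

34.2

∂u_i/∂s_i = α_i − 1, so developer i contributes w_i if α_i > 1, else 0.
α_i > 1 for i ∈ {3}; NE contributions (0, 0, 17), S = 17.
W^NE = Σw_i − S^NE + (Σα_i)·S^NE = 35 + 1.9·17 = 67.3.
Planner: ∂(Σu_j)/∂s_i = Σα_j − 1 = 1.9 > 0, so everyone contributes w_i; S^SO = 35, W^SO = 35 + 1.9·35 = 101.5.
Deadweight loss = 34.2.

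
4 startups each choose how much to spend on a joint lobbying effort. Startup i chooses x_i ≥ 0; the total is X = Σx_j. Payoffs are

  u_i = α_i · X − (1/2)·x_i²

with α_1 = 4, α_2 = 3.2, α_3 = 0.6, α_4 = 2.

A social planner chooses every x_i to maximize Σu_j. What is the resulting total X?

39.2

Planner FOC: ∂(Σu_j)/∂x_i = (Σα_j) − x_i = 0, so x_i^SO = Σα_j = 9.8 for every i; X^SO = 39.2.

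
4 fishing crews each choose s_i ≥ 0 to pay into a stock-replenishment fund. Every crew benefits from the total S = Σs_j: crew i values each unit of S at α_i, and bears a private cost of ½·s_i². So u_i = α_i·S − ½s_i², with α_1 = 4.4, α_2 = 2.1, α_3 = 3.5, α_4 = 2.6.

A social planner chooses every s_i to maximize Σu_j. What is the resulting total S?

Planner FOC: ∂(Σu_j)/∂s_i = (Σα_j) − s_i = 0, so s_i^SO = Σα_j = 12.6 for every i; S^SO = 50.4.

50.4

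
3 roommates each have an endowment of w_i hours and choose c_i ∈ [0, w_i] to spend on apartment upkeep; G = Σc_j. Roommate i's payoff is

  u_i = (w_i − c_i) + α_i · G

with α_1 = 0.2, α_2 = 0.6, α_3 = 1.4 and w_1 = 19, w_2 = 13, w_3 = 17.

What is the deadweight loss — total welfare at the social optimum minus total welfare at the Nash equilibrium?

∂u_i/∂c_i = α_i − 1, so roommate i contributes w_i if α_i > 1, else 0.
α_i > 1 for i ∈ {3}; NE contributions (0, 0, 17), G = 17.
W^NE = Σw_i − G^NE + (Σα_i)·G^NE = 49 + 1.2·17 = 69.4.
Planner: ∂(Σu_j)/∂c_i = Σα_j − 1 = 1.2 > 0, so everyone contributes w_i; G^SO = 49, W^SO = 49 + 1.2·49 = 107.8.
Deadweight loss = 38.4.

38.4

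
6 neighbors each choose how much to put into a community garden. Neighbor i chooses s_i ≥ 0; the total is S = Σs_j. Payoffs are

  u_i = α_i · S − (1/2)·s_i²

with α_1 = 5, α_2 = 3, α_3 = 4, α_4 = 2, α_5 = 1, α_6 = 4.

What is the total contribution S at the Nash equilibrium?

Neighbor i's FOC: ∂u_i/∂s_i = α_i − s_i = 0, so s_i* = α_i.
NE contributions = (5, 3, 4, 2, 1, 4); S = 19.

19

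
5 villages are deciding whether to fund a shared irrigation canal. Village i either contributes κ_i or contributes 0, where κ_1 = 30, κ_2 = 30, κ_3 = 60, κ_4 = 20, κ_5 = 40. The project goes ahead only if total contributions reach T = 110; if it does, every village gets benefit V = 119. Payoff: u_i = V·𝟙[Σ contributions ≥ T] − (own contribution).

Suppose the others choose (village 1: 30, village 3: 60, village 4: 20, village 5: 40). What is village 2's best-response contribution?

Others' total = 150 ≥ 110; contributing adds cost 30 for no extra benefit.
Best response: 0.

0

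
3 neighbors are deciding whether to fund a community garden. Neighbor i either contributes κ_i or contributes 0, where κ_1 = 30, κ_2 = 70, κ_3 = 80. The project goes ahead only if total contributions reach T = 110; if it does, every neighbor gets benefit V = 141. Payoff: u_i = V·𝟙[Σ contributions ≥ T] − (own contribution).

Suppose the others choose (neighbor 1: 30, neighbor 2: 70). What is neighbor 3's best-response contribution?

Others' total = 100. Contributing 80 brings total to 180 ≥ 110: gain V − κ_3 = 61.
Best response: 80.

80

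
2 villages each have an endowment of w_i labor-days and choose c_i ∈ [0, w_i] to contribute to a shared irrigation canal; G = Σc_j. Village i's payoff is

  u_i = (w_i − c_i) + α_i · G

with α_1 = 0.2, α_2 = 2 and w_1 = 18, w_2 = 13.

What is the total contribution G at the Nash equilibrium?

13

∂u_i/∂c_i = α_i − 1, so village i contributes w_i if α_i > 1, else 0.
α_i > 1 for i ∈ {2}; NE contributions (0, 13), G = 13.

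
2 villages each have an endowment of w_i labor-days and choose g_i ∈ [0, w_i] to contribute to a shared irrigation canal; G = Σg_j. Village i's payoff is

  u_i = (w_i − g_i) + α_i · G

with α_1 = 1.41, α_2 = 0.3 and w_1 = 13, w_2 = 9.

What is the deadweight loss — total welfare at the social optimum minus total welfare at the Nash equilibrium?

∂u_i/∂g_i = α_i − 1, so village i contributes w_i if α_i > 1, else 0.
α_i > 1 for i ∈ {1}; NE contributions (13, 0), G = 13.
W^NE = Σw_i − G^NE + (Σα_i)·G^NE = 22 + 0.71·13 = 31.23.
Planner: ∂(Σu_j)/∂g_i = Σα_j − 1 = 0.71 > 0, so everyone contributes w_i; G^SO = 22, W^SO = 22 + 0.71·22 = 37.62.
Deadweight loss = 6.39.

6.39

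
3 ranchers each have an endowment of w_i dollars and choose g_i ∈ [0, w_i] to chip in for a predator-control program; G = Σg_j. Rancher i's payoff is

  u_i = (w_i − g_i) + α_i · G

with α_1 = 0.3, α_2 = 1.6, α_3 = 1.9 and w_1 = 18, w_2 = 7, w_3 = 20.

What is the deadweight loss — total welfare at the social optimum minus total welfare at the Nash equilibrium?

∂u_i/∂g_i = α_i − 1, so rancher i contributes w_i if α_i > 1, else 0.
α_i > 1 for i ∈ {2, 3}; NE contributions (0, 7, 20), G = 27.
W^NE = Σw_i − G^NE + (Σα_i)·G^NE = 45 + 2.8·27 = 120.6.
Planner: ∂(Σu_j)/∂g_i = Σα_j − 1 = 2.8 > 0, so everyone contributes w_i; G^SO = 45, W^SO = 45 + 2.8·45 = 171.
Deadweight loss = 50.4.

50.4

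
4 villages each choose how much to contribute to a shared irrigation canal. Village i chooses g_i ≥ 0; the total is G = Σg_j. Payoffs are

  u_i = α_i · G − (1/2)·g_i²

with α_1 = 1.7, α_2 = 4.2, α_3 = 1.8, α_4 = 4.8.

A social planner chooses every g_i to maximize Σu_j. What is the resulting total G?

50

Planner FOC: ∂(Σu_j)/∂g_i = (Σα_j) − g_i = 0, so g_i^SO = Σα_j = 12.5 for every i; G^SO = 50.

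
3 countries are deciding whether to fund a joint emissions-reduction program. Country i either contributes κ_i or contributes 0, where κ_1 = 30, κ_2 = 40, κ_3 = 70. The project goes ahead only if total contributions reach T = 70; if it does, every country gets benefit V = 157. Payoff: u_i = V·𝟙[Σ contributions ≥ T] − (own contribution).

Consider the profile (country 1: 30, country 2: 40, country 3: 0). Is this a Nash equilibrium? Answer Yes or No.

Total = 70 ≥ 70: provided.
Country 1 (pledges 30, payoff 127): dropping to 0 → total 40, payoff 0. No gain.
Country 2 (pledges 40, payoff 117): dropping to 0 → total 30, payoff 0. No gain.
Country 3 (pledges 0, payoff 157): pledging 70 → total 140, payoff 87. No gain.

Yes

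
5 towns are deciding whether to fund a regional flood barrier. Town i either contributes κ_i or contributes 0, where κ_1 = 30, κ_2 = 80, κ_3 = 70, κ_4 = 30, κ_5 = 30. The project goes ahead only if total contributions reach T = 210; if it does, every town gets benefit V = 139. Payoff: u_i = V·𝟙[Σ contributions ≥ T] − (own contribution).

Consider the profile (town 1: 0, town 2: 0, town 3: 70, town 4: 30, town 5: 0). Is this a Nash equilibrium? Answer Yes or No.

Total = 100 < 210: not provided.
Town 1 (pledges 0, payoff 0): pledging 30 → total 130, payoff -30. No gain.
Town 2 (pledges 0, payoff 0): pledging 80 → total 180, payoff -80. No gain.
Town 3 (pledges 70, payoff -70): dropping to 0 → total 30, payoff 0. Profitable deviation.

No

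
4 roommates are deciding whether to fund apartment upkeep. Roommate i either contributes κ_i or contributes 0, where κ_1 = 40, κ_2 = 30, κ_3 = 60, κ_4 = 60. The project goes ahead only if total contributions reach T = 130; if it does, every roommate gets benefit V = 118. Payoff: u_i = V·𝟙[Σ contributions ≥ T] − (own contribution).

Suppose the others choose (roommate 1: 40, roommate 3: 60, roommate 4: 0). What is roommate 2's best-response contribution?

Others' total = 100. Contributing 30 brings total to 130 ≥ 130: gain V − κ_2 = 88.
Best response: 30.

30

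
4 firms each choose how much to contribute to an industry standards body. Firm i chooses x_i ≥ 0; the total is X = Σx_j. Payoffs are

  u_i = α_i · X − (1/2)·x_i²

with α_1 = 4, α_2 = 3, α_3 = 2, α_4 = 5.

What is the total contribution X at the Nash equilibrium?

14

Firm i's FOC: ∂u_i/∂x_i = α_i − x_i = 0, so x_i* = α_i.
NE contributions = (4, 3, 2, 5); X = 14.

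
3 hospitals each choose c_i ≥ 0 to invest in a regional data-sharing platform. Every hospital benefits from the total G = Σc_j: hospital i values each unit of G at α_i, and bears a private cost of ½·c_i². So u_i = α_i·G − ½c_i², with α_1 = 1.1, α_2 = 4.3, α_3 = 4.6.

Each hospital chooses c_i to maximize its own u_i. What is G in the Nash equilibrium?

10

Hospital i's FOC: ∂u_i/∂c_i = α_i − c_i = 0, so c_i* = α_i.
NE contributions = (1.1, 4.3, 4.6); G = 10.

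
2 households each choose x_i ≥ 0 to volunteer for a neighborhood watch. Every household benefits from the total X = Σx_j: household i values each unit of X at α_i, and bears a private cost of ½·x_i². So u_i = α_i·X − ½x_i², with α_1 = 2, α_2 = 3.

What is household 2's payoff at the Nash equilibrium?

10.5

Household i's FOC: ∂u_i/∂x_i = α_i − x_i = 0, so x_i* = α_i.
NE contributions = (2, 3); X = 5.
u_2 = α_2·X − ½·(x_2)² = 3·5 − ½·3² = 10.5.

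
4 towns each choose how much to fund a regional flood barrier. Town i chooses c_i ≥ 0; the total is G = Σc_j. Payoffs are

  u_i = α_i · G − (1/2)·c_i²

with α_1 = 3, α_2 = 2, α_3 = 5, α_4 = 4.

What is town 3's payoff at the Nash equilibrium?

Town i's FOC: ∂u_i/∂c_i = α_i − c_i = 0, so c_i* = α_i.
NE contributions = (3, 2, 5, 4); G = 14.
u_3 = α_3·G − ½·(c_3)² = 5·14 − ½·5² = 57.5.

57.5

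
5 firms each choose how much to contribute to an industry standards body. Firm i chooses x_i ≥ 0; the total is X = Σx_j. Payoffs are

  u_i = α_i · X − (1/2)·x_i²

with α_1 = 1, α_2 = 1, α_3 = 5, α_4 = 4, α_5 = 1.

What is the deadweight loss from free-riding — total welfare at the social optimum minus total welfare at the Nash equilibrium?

238

Firm i's FOC: ∂u_i/∂x_i = α_i − x_i = 0, so x_i* = α_i.
NE contributions = (1, 1, 5, 4, 1); X = 12.
W^NE = (Σα)·X − ½Σα_i² = 12² − ½·44 = 122.
Planner sets x_i = Σα_j = 12 for every i, so X^SO = 5·12 = 60.
W^SO = (Σα)·X^SO − ½·5·(Σα)² = (5/2)·12² = 360.
Deadweight loss = W^SO − W^NE = 238.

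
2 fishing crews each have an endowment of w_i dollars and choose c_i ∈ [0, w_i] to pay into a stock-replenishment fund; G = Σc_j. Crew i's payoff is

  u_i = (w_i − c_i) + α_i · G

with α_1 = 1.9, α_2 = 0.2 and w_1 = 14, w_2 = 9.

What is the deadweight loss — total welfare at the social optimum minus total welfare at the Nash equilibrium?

∂u_i/∂c_i = α_i − 1, so crew i contributes w_i if α_i > 1, else 0.
α_i > 1 for i ∈ {1}; NE contributions (14, 0), G = 14.
W^NE = Σw_i − G^NE + (Σα_i)·G^NE = 23 + 1.1·14 = 38.4.
Planner: ∂(Σu_j)/∂c_i = Σα_j − 1 = 1.1 > 0, so everyone contributes w_i; G^SO = 23, W^SO = 23 + 1.1·23 = 48.3.
Deadweight loss = 9.9.

9.9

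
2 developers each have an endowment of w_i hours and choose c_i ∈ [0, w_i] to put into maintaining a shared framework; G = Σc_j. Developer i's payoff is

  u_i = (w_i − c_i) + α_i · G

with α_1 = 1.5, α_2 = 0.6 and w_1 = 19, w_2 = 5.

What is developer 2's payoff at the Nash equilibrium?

∂u_i/∂c_i = α_i − 1, so developer i contributes w_i if α_i > 1, else 0.
α_i > 1 for i ∈ {1}; NE contributions (19, 0), G = 19.
u_2 = (5 − 0) + 0.6·19 = 16.4.

16.4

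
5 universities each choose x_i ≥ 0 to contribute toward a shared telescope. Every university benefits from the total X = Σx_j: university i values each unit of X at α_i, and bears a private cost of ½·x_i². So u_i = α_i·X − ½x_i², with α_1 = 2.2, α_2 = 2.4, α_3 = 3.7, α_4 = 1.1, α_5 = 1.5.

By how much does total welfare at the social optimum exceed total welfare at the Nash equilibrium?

University i's FOC: ∂u_i/∂x_i = α_i − x_i = 0, so x_i* = α_i.
NE contributions = (2.2, 2.4, 3.7, 1.1, 1.5); X = 10.9.
W^NE = (Σα)·X − ½Σα_i² = 10.9² − ½·27.75 = 104.935.
Planner sets x_i = Σα_j = 10.9 for every i, so X^SO = 5·10.9 = 54.5.
W^SO = (Σα)·X^SO − ½·5·(Σα)² = (5/2)·10.9² = 297.025.
Deadweight loss = W^SO − W^NE = 192.09.

192.09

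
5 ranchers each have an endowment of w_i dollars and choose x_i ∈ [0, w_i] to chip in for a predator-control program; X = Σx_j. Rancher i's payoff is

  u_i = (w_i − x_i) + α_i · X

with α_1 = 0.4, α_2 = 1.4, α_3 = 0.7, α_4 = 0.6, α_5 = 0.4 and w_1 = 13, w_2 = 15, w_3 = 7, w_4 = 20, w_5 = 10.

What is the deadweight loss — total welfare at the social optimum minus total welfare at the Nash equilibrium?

125

∂u_i/∂x_i = α_i − 1, so rancher i contributes w_i if α_i > 1, else 0.
α_i > 1 for i ∈ {2}; NE contributions (0, 15, 0, 0, 0), X = 15.
W^NE = Σw_i − X^NE + (Σα_i)·X^NE = 65 + 2.5·15 = 102.5.
Planner: ∂(Σu_j)/∂x_i = Σα_j − 1 = 2.5 > 0, so everyone contributes w_i; X^SO = 65, W^SO = 65 + 2.5·65 = 227.5.
Deadweight loss = 125.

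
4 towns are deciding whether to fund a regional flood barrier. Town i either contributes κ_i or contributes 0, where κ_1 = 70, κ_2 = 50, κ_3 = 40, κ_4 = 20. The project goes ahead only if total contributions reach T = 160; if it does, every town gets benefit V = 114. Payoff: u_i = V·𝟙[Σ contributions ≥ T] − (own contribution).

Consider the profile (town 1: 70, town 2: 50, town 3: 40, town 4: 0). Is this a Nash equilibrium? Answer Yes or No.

Yes

Total = 160 ≥ 160: provided.
Town 1 (pledges 70, payoff 44): dropping to 0 → total 90, payoff 0. No gain.
Town 2 (pledges 50, payoff 64): dropping to 0 → total 110, payoff 0. No gain.
Town 3 (pledges 40, payoff 74): dropping to 0 → total 120, payoff 0. No gain.
Town 4 (pledges 0, payoff 114): pledging 20 → total 180, payoff 94. No gain.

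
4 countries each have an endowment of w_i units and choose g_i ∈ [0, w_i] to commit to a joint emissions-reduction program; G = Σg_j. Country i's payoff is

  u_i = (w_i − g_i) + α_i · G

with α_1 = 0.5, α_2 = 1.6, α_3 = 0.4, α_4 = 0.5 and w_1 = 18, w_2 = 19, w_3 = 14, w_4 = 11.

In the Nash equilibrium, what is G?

∂u_i/∂g_i = α_i − 1, so country i contributes w_i if α_i > 1, else 0.
α_i > 1 for i ∈ {2}; NE contributions (0, 19, 0, 0), G = 19.

19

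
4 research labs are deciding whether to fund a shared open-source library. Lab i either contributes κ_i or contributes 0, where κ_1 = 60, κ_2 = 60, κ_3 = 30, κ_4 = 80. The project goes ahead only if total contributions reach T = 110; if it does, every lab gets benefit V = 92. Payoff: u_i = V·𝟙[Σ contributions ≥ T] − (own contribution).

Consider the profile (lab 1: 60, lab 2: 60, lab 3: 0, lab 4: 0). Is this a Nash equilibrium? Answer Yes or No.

Yes

Total = 120 ≥ 110: provided.
Lab 1 (pledges 60, payoff 32): dropping to 0 → total 60, payoff 0. No gain.
Lab 2 (pledges 60, payoff 32): dropping to 0 → total 60, payoff 0. No gain.
Lab 3 (pledges 0, payoff 92): pledging 30 → total 150, payoff 62. No gain.
Lab 4 (pledges 0, payoff 92): pledging 80 → total 200, payoff 12. No gain.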